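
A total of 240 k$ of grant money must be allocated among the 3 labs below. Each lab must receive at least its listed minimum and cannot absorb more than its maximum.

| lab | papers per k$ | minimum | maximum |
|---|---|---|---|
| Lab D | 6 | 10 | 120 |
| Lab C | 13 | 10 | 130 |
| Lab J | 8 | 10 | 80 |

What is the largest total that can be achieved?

Meeting every minimum uses 10+10+10 = 30 k$, leaving 210.
Rank by papers per k$: Lab C 13 > Lab J 8 > Lab D 6.
Give Lab C 120 more to hit its cap of 130 — 90 left.
Lab J: +70 to 80 (cap) — 20 left.
Only 20 left; Lab D takes them to reach 30.
Total = 6×30 + 13×130 + 8×80 = 2510.

2510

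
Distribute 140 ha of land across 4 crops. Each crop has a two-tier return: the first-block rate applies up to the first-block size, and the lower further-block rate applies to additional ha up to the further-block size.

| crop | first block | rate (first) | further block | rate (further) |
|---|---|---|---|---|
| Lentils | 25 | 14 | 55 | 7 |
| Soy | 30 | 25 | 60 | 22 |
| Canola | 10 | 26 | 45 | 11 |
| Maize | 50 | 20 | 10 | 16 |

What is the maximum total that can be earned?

3130

Rank every tier by rate: Canola/first 26 > Soy/first 25 > Soy/second 22 > Maize/first 20 > Maize/second 16 > Lentils/first 14 > Canola/second 11 > Lentils/second 7.
Canola/first (26): +10 ; 130 left.
Fill Soy first block (30 at 25) ; 100 left.
Fill Soy second block (60 at 22) ; 40 left.
Maize/first: +40 of 50 at 20; pool empty.
Total = 26×10 + 25×30 + 22×60 + 20×40 = 3130.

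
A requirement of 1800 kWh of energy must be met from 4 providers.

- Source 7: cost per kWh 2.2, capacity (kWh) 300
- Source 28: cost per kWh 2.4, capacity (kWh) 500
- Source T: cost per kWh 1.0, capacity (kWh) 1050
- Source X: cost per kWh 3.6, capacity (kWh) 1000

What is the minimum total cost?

2790

Cheapest first:
Take 1050 from Source T at 1.0 — need 750 more.
Source 7 at 2.2: take all 300 kWh — 450 still needed.
Source 28 at 2.4: take 450 of its 500 — requirement met.
Source X: unused.
Cost = 1050×1.0 + 300×2.2 + 450×2.4 = 2790.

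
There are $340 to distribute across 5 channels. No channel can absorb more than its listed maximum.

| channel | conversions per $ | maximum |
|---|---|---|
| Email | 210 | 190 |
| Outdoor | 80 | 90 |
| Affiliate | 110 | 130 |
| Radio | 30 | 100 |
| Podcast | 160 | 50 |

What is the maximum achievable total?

58900

Highest conversions per $ first: Email 210 > Podcast 160 > Affiliate 110 > Outdoor 80 > Radio 30.
Email: +190 to 190 (cap) — 150 left.
Podcast: +50 to 50 (cap) — 100 left.
Only 100 left; Affiliate takes them to reach 100.
Total = 210×190 + 110×100 + 160×50 = 58900.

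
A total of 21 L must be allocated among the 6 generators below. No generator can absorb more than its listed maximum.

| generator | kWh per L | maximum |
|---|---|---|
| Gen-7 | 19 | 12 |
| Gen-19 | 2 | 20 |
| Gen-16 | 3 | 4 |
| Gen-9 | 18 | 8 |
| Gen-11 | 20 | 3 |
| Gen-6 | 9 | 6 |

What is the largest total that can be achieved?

Order the generators by kWh per L: Gen-11 20 > Gen-7 19 > Gen-9 18 > Gen-6 9 > Gen-16 3 > Gen-19 2.
Gen-11: +3 to 3 (cap) ; 18 left.
Gen-7 takes 12 to reach its cap of 12 ; 6 left.
Gen-9 has room for 8 but only 6 remain, so it gets 6.
Total = 19×12 + 18×6 + 20×3 = 396.

396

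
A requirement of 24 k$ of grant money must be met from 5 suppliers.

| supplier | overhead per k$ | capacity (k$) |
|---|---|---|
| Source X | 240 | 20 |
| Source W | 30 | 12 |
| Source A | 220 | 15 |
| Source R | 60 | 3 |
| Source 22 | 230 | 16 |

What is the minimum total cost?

Cheapest first:
Source W at 30: take all 12 k$ → 12 still needed.
Source R at 60: take all 3 k$ → 9 still needed.
Source A at 220: take 9 of its 15 → requirement met.
Source 22, Source X: unused.
Cost = 12×30 + 3×60 + 9×220 = 2520.

2520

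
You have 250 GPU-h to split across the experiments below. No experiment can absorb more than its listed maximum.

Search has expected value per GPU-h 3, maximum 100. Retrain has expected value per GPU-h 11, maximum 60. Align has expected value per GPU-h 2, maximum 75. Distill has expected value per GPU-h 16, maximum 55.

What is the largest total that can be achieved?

Highest expected value per GPU-h first: Distill 16 > Retrain 11 > Search 3 > Align 2.
Distill: +55 to 55 (cap) ; 195 left.
Retrain takes 60 to reach its cap of 60 ; 135 left.
Give Search 100 to hit its cap of 100 ; 35 left.
Only 35 left; Align takes them to reach 35.
Total = 3×100 + 11×60 + 2×35 + 16×55 = 1910.

1910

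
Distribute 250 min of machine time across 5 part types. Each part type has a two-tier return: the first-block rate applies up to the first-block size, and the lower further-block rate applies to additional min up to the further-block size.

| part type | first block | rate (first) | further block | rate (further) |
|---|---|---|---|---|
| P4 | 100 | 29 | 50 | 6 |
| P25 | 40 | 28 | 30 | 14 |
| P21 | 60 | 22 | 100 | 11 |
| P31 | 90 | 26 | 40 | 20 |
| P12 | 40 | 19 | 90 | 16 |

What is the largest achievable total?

6800

Order all 10 blocks by rate: P4/first 29 > P25/first 28 > P31/first 26 > P21/first 22 > P31/second 20 > P12/first 19 > P12/second 16 > P25/second 14 > P21/second 11 > P4/second 6.
Fill P4 first block (100 at 29) — 150 left.
P25 first at 28: fill all 40 — 110 left.
P31 first at 26: fill all 90 — 20 left.
20 remain; put them into P21 first at 22.
Total = 29×100 + 28×40 + 26×90 + 22×20 = 6800.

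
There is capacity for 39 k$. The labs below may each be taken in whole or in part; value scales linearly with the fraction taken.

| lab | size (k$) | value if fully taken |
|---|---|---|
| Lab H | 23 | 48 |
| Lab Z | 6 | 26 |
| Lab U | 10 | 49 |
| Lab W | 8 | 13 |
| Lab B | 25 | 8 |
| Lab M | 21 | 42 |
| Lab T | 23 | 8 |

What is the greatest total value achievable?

Best value per unit of size first: Lab U 49/10≈4.9, Lab Z 26/6≈4.33, Lab H 48/23≈2.09, Lab M 42/21≈2, Lab W 13/8≈1.62, Lab T 8/23≈0.348, Lab B 8/25≈0.32.
Take all of Lab U (10 k$, value 49) — 29 k$ left.
Lab Z: take in full, 6 k$ for value 26 — 23 left.
Take all of Lab H (23 k$, value 48) — 0 k$ left.
Total value = 123.

123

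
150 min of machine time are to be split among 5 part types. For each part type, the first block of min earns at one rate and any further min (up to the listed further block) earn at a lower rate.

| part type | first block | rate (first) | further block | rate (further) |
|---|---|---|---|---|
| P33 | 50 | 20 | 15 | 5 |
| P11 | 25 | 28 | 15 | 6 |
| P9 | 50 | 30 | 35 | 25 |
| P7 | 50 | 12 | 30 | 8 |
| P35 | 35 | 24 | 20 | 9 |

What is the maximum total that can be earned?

Rank every tier by rate: P9/T1 30 > P11/T1 28 > P9/T2 25 > P35/T1 24 > P33/T1 20 > P7/T1 12 > P35/T2 9 > P7/T2 8 > P11/T2 6 > P33/T2 5.
P9 T1 at 30: fill all 50 — 100 left.
P11 T1 at 28: fill all 25 — 75 left.
P9/T2 (25): +35 — 40 left.
P35/T1 (24): +35 — 5 left.
5 remain; put them into P33 T1 at 20.
Total = 30×50 + 28×25 + 25×35 + 24×35 + 20×5 = 4015.

4015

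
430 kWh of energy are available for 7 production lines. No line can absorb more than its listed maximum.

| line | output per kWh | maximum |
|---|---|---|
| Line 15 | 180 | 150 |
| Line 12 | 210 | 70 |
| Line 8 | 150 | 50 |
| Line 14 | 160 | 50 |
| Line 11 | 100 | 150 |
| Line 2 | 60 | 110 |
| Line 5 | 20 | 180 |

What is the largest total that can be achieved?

68200

Order the production lines by output per kWh: Line 12 210 > Line 15 180 > Line 14 160 > Line 8 150 > Line 11 100 > Line 2 60 > Line 5 20.
Give Line 12 70 to hit its cap of 70 ; 360 left.
Line 15: +150 to 150 (cap) ; 210 left.
Give Line 14 50 to hit its cap of 50 ; 160 left.
Give Line 8 50 to hit its cap of 50 ; 110 left.
Only 110 left; Line 11 takes them to reach 110.
Total = 180×150 + 210×70 + 150×50 + 160×50 + 100×110 = 68200.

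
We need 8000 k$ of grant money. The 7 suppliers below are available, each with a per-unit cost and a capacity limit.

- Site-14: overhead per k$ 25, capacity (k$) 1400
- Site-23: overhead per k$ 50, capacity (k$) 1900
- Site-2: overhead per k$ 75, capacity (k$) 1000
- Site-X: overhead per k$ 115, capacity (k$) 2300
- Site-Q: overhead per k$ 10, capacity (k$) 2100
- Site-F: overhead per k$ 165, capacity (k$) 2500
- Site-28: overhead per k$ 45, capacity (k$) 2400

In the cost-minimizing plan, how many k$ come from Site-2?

200

Use suppliers in increasing cost order.
Take 2100 from Site-Q at 10 — need 5900 more.
Site-14 (25): use full 1400 — 4500 k$ to go.
Site-28 at 45: take all 2400 k$ — 2100 still needed.
Site-23 (50): use full 1900 — 200 k$ to go.
Site-2 (75): take the remaining 200 — done.
Site-X, Site-F: unused.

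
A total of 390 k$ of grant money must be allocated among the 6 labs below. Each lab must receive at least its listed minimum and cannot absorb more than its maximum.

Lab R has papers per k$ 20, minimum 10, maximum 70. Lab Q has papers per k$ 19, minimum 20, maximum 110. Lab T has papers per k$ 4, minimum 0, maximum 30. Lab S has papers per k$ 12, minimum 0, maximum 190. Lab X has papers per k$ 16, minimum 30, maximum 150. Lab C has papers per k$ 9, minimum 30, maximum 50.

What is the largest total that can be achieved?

6520

Meeting every minimum uses 10+20+0+0+30+30 = 90 k$, leaving 300.
Rank by papers per k$: Lab R 20 > Lab Q 19 > Lab X 16 > Lab S 12 > Lab C 9 > Lab T 4.
Lab R: +60 to 70 (cap) → 240 left.
Lab Q takes 90 more to reach its cap of 110 → 150 left.
Lab X: +120 to 150 (cap) → 30 left.
Lab S: +30 (room for 190) → 30. Pool exhausted.
Total = 20×70 + 19×110 + 12×30 + 16×150 + 9×30 = 6520.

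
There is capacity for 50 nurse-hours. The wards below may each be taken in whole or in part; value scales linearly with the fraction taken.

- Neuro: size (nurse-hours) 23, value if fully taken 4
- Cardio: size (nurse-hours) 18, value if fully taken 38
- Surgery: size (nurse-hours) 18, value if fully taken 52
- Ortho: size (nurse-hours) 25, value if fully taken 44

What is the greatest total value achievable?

Rank by value-to-size ratio: Surgery 52/18≈2.89, Cardio 38/18≈2.11, Ortho 44/25≈1.76, Neuro 4/23≈0.174.
All 18 nurse-hours of Surgery fit (value 52) ; 32 remain.
All 18 nurse-hours of Cardio fit (value 38) ; 14 remain.
Fill the last 14 nurse-hours with part of Ortho: 14/25 of it earns 24.64.
Total value = 114.64.

114.64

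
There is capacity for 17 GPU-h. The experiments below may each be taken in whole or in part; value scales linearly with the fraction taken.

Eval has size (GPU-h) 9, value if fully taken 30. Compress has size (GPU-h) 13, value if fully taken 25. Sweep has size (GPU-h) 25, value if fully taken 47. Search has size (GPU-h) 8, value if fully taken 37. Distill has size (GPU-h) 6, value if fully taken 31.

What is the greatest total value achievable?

Rank by value-to-size ratio: Distill 31/6≈5.17, Search 37/8≈4.62, Eval 30/9≈3.33, Compress 25/13≈1.92, Sweep 47/25≈1.88.
Distill: take in full, 6 GPU-h for value 31 ; 11 left.
Search: take in full, 8 GPU-h for value 37 ; 3 left.
Fill the last 3 GPU-h with part of Eval: 3/9 of it earns 10.
Total value = 78.

78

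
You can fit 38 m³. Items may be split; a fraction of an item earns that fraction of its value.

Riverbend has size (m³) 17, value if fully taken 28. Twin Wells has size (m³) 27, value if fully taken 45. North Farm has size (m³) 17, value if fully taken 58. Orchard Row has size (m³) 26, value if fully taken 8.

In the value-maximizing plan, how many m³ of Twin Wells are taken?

21

Rank by value-to-size ratio: North Farm 58/17≈3.41, Twin Wells 45/27≈1.67, Riverbend 28/17≈1.65, Orchard Row 8/26≈0.308.
All 17 m³ of North Farm fit (value 58) — 21 remain.
Fill the last 21 m³ with part of Twin Wells: 21/27 of it earns 35.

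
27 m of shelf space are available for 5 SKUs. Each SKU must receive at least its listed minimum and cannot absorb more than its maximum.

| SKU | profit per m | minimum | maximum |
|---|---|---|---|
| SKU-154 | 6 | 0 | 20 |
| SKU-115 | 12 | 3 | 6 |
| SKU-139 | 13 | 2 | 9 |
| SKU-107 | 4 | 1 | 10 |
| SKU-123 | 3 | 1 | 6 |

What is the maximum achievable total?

Meeting every minimum uses 0+3+2+1+1 = 7 m, leaving 20.
Order the SKUs by profit per m: SKU-139 13 > SKU-115 12 > SKU-154 6 > SKU-107 4 > SKU-123 3.
Give SKU-139 7 more to hit its cap of 9 — 13 left.
SKU-115: +3 to 6 (cap) — 10 left.
Only 10 left; SKU-154 takes them to reach 10.
Total = 6×10 + 12×6 + 13×9 + 4×1 + 3×1 = 256.

256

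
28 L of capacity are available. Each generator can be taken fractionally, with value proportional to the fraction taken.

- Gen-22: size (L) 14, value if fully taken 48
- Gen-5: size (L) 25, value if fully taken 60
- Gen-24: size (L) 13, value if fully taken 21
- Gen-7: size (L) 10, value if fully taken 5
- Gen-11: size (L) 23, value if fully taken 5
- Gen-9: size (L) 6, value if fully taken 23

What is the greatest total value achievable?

90.2

Best value per unit of size first: Gen-9 23/6≈3.83, Gen-22 48/14≈3.43, Gen-5 60/25≈2.4, Gen-24 21/13≈1.62, Gen-7 5/10≈0.5, Gen-11 5/23≈0.217.
Take all of Gen-9 (6 L, value 23) — 22 L left.
Take all of Gen-22 (14 L, value 48) — 8 L left.
8 L left: a 8/25 share of Gen-5 gives 60×8/25 = 19.2.
Total value = 90.2.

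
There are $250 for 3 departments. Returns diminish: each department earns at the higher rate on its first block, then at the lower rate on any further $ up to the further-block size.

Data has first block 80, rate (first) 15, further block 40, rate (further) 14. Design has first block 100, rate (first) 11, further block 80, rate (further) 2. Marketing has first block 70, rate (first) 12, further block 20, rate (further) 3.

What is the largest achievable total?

3260

Rank every tier by rate: Data/T1 15 > Data/T2 14 > Marketing/T1 12 > Design/T1 11 > Marketing/T2 3 > Design/T2 2.
Fill Data T1 block (80 at 15) — 170 left.
Data T2 at 14: fill all 40 — 130 left.
Fill Marketing T1 block (70 at 12) — 60 left.
Design/T1: +60 of 100 at 11; pool empty.
Total = 15×80 + 14×40 + 12×70 + 11×60 = 3260.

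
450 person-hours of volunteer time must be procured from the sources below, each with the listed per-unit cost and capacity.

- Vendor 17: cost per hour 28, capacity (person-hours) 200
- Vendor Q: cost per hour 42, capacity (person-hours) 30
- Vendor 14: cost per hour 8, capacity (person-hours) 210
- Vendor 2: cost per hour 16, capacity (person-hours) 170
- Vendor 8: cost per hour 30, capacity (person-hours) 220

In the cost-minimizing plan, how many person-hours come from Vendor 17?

70

Fill from the cheapest source first.
Vendor 14 (8): use full 210 ; 240 person-hours to go.
Vendor 2 (16): use full 170 ; 70 person-hours to go.
Vendor 17 (28): take the remaining 70 ; done.
Vendor 8, Vendor Q: unused.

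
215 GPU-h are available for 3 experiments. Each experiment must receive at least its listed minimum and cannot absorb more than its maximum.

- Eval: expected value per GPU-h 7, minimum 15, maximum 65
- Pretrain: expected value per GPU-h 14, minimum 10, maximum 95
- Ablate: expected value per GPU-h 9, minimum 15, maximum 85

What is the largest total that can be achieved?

Meeting every minimum uses 15+10+15 = 40 GPU-h, leaving 175.
Highest expected value per GPU-h first: Pretrain 14 > Ablate 9 > Eval 7.
Pretrain takes 85 more to reach its cap of 95 — 90 left.
Ablate: +70 to 85 (cap) — 20 left.
Eval: +20 (room for 50) → 35. Pool exhausted.
Total = 7×35 + 14×95 + 9×85 = 2340.

2340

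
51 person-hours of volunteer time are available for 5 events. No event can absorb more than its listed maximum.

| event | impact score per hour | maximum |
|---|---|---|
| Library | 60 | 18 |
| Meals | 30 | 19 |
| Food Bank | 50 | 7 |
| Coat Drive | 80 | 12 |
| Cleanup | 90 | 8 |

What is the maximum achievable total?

Highest impact score per hour first: Cleanup 90 > Coat Drive 80 > Library 60 > Food Bank 50 > Meals 30.
Cleanup: +8 to 8 (cap) — 43 left.
Give Coat Drive 12 to hit its cap of 12 — 31 left.
Library: +18 to 18 (cap) — 13 left.
Food Bank takes 7 to reach its cap of 7 — 6 left.
Meals: +6 (room for 19) → 6. Pool exhausted.
Total = 60×18 + 30×6 + 50×7 + 80×12 + 90×8 = 3290.

3290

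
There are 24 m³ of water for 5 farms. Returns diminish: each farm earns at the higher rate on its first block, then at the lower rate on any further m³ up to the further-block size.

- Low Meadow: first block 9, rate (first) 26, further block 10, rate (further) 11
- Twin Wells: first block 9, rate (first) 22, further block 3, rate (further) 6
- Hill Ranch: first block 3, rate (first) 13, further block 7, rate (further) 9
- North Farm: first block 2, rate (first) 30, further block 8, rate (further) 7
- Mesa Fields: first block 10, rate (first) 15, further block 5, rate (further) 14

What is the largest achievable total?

Rank every tier by rate: North Farm/T1 30 > Low Meadow/T1 26 > Twin Wells/T1 22 > Mesa Fields/T1 15 > Mesa Fields/T2 14 > Hill Ranch/T1 13 > Low Meadow/T2 11 > Hill Ranch/T2 9 > North Farm/T2 7 > Twin Wells/T2 6.
North Farm/T1 (30): +2 — 22 left.
Low Meadow/T1 (26): +9 — 13 left.
Twin Wells/T1 (22): +9 — 4 left.
Mesa Fields T1 at 15: only 4 left, fill 4.
Total = 30×2 + 26×9 + 22×9 + 15×4 = 552.

552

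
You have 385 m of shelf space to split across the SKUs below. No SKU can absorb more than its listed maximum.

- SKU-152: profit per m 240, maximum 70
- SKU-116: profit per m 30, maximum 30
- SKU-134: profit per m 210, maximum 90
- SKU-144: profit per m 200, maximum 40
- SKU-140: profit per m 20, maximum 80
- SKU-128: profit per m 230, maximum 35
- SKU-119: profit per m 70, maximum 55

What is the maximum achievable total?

Highest profit per m first: SKU-152 240 > SKU-128 230 > SKU-134 210 > SKU-144 200 > SKU-119 70 > SKU-116 30 > SKU-140 20.
SKU-152: +70 to 70 (cap) — 315 left.
SKU-128 takes 35 to reach its cap of 35 — 280 left.
SKU-134 takes 90 to reach its cap of 90 — 190 left.
SKU-144 takes 40 to reach its cap of 40 — 150 left.
SKU-119 takes 55 to reach its cap of 55 — 95 left.
SKU-116 takes 30 to reach its cap of 30 — 65 left.
SKU-140 has room for 80 but only 65 remain, so it gets 65.
Total = 240×70 + 30×30 + 210×90 + 200×40 + 20×65 + 230×35 + 70×55 = 57800.

57800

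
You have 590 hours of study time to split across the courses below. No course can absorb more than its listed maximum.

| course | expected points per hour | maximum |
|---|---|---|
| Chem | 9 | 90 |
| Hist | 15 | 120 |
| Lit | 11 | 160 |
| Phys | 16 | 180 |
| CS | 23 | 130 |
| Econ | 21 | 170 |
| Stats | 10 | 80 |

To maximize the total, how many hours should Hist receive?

Rank by expected points per hour: CS 23 > Econ 21 > Phys 16 > Hist 15 > Lit 11 > Stats 10 > Chem 9.
Give CS 130 to hit its cap of 130 → 460 left.
Give Econ 170 to hit its cap of 170 → 290 left.
Phys: +180 to 180 (cap) → 110 left.
Hist: +110 (room for 120) → 110. Pool exhausted.

110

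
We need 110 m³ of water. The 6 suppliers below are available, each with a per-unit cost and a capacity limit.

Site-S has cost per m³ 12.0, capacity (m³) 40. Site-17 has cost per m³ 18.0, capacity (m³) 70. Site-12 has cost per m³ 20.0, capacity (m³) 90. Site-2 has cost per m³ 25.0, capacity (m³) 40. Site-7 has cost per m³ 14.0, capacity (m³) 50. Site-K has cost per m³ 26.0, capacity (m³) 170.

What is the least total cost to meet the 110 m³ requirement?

1540

Use suppliers in increasing cost order.
Site-S (12.0): use full 40 — 70 m³ to go.
Site-7 at 14.0: take all 50 m³ — 20 still needed.
Site-17 at 18.0: take 20 of its 70 — requirement met.
Site-12, Site-2, Site-K: unused.
Cost = 40×12.0 + 50×14.0 + 20×18.0 = 1540.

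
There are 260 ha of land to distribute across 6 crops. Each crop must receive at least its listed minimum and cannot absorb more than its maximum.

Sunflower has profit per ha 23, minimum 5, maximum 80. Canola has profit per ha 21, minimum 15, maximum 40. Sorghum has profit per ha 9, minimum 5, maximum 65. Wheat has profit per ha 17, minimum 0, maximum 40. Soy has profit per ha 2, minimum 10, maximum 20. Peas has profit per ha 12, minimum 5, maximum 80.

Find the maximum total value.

4430

Meeting every minimum uses 5+15+5+0+10+5 = 40 ha, leaving 220.
Highest profit per ha first: Sunflower 23 > Canola 21 > Wheat 17 > Peas 12 > Sorghum 9 > Soy 2.
Sunflower takes 75 more to reach its cap of 80 ; 145 left.
Canola: +25 to 40 (cap) ; 120 left.
Give Wheat 40 more to hit its cap of 40 ; 80 left.
Give Peas 75 more to hit its cap of 80 ; 5 left.
Sorghum: +5 (room for 60) → 10. Pool exhausted.
Total = 23×80 + 21×40 + 9×10 + 17×40 + 2×10 + 12×80 = 4430.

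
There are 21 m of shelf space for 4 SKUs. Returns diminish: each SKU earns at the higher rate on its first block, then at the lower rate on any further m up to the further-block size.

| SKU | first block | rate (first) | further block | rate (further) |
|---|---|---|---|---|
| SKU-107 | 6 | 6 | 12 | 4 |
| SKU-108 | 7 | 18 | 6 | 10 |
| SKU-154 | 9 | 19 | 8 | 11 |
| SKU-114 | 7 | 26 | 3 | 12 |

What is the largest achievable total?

Rank every tier by rate: SKU-114/first 26 > SKU-154/first 19 > SKU-108/first 18 > SKU-114/second 12 > SKU-154/second 11 > SKU-108/second 10 > SKU-107/first 6 > SKU-107/second 4.
SKU-114/first (26): +7 ; 14 left.
SKU-154/first (19): +9 ; 5 left.
SKU-108/first: +5 of 7 at 18; pool empty.
Total = 26×7 + 19×9 + 18×5 = 443.

443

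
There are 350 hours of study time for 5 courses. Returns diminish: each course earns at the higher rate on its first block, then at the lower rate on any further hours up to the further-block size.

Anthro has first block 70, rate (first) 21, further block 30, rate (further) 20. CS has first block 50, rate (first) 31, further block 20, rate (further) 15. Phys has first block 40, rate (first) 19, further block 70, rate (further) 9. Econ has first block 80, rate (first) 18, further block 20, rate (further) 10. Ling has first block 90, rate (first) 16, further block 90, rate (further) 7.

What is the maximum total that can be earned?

Treat each block as its own option and order by rate: CS/tier1 31 > Anthro/tier1 21 > Anthro/tier2 20 > Phys/tier1 19 > Econ/tier1 18 > Ling/tier1 16 > CS/tier2 15 > Econ/tier2 10 > Phys/tier2 9 > Ling/tier2 7.
CS tier1 at 31: fill all 50 — 300 left.
Anthro tier1 at 21: fill all 70 — 230 left.
Anthro tier2 at 20: fill all 30 — 200 left.
Fill Phys tier1 block (40 at 19) — 160 left.
Econ tier1 at 18: fill all 80 — 80 left.
Ling/tier1: +80 of 90 at 16; pool empty.
Total = 31×50 + 21×70 + 20×30 + 19×40 + 18×80 + 16×80 = 7100.

7100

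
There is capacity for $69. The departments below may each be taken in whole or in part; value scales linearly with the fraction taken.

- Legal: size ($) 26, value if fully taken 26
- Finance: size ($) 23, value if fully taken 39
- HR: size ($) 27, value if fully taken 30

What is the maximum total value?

88

Sort by value density: Finance 39/23≈1.7, HR 30/27≈1.11, Legal 26/26≈1.
Take all of Finance (23 $, value 39) ; 46 $ left.
Take all of HR (27 $, value 30) ; 19 $ left.
19 $ left: a 19/26 share of Legal gives 26×19/26 = 19.
Total value = 88.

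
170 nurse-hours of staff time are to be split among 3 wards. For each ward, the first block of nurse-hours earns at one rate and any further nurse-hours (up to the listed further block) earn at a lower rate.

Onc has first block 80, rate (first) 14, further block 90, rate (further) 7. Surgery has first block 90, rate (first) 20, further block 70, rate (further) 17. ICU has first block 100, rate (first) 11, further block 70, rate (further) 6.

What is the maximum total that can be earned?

3130

Treat each block as its own option and order by rate: Surgery/tier1 20 > Surgery/tier2 17 > Onc/tier1 14 > ICU/tier1 11 > Onc/tier2 7 > ICU/tier2 6.
Surgery tier1 at 20: fill all 90 ; 80 left.
Surgery/tier2 (17): +70 ; 10 left.
Onc tier1 at 14: only 10 left, fill 10.
Total = 20×90 + 17×70 + 14×10 = 3130.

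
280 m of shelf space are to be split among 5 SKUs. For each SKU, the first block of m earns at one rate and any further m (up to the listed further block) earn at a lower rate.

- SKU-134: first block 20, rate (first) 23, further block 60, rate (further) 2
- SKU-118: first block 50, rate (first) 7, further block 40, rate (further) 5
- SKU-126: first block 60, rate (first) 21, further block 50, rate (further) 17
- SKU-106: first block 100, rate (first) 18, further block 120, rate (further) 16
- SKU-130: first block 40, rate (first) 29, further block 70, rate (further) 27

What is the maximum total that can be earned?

6390

Rank every tier by rate: SKU-130/first 29 > SKU-130/second 27 > SKU-134/first 23 > SKU-126/first 21 > SKU-106/first 18 > SKU-126/second 17 > SKU-106/second 16 > SKU-118/first 7 > SKU-118/second 5 > SKU-134/second 2.
Fill SKU-130 first block (40 at 29) ; 240 left.
SKU-130/second (27): +70 ; 170 left.
SKU-134 first at 23: fill all 20 ; 150 left.
SKU-126/first (21): +60 ; 90 left.
90 remain; put them into SKU-106 first at 18.
Total = 29×40 + 27×70 + 23×20 + 21×60 + 18×90 = 6390.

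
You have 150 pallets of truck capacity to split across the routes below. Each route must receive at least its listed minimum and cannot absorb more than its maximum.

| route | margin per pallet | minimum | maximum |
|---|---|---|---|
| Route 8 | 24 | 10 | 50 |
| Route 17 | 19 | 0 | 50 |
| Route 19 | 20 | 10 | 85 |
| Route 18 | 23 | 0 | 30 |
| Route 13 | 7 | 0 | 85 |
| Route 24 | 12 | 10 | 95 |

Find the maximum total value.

3210

Meeting every minimum uses 10+0+10+0+0+10 = 30 pallets, leaving 120.
Highest margin per pallet first: Route 8 24 > Route 18 23 > Route 19 20 > Route 17 19 > Route 24 12 > Route 13 7.
Give Route 8 40 more to hit its cap of 50 → 80 left.
Route 18: +30 to 30 (cap) → 50 left.
Route 19: +50 (room for 75) → 60. Pool exhausted.
Total = 24×50 + 20×60 + 23×30 + 12×10 = 3210.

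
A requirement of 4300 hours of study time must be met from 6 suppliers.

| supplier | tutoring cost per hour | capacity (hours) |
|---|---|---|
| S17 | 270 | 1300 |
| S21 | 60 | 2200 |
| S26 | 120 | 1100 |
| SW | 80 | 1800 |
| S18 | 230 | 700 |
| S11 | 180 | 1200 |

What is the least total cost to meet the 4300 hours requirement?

Fill from the cheapest supplier first.
S21 at 60: take all 2200 hours ; 2100 still needed.
SW at 80: take all 1800 hours ; 300 still needed.
S26 at 120: take 300 of its 1100 ; requirement met.
S11, S18, S17: unused.
Cost = 2200×60 + 1800×80 + 300×120 = 312000.

312000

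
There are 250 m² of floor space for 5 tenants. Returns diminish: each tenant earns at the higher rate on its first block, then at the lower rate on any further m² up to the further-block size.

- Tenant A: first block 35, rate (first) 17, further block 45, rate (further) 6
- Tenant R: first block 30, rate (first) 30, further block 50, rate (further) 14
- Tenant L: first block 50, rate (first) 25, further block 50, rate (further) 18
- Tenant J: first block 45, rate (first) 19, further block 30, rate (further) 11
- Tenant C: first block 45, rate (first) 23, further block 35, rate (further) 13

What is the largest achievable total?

Treat each block as its own option and order by rate: Tenant R/T1 30 > Tenant L/T1 25 > Tenant C/T1 23 > Tenant J/T1 19 > Tenant L/T2 18 > Tenant A/T1 17 > Tenant R/T2 14 > Tenant C/T2 13 > Tenant J/T2 11 > Tenant A/T2 6.
Tenant R T1 at 30: fill all 30 → 220 left.
Fill Tenant L T1 block (50 at 25) → 170 left.
Fill Tenant C T1 block (45 at 23) → 125 left.
Tenant J T1 at 19: fill all 45 → 80 left.
Tenant L/T2 (18): +50 → 30 left.
30 remain; put them into Tenant A T1 at 17.
Total = 30×30 + 25×50 + 23×45 + 19×45 + 18×50 + 17×30 = 5450.

5450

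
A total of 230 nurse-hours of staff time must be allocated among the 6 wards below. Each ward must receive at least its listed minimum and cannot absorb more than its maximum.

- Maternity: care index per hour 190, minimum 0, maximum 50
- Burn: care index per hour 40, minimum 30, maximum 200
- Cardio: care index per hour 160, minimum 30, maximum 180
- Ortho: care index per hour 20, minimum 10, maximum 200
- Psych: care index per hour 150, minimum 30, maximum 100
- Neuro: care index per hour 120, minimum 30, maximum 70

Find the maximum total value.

31800

Meeting every minimum uses 0+30+30+10+30+30 = 130 nurse-hours, leaving 100.
Rank by care index per hour: Maternity 190 > Cardio 160 > Psych 150 > Neuro 120 > Burn 40 > Ortho 20.
Give Maternity 50 more to hit its cap of 50 ; 50 left.
Cardio has room for 150 more but only 50 remain, so it gets 80.
Total = 190×50 + 40×30 + 160×80 + 20×10 + 150×30 + 120×30 = 31800.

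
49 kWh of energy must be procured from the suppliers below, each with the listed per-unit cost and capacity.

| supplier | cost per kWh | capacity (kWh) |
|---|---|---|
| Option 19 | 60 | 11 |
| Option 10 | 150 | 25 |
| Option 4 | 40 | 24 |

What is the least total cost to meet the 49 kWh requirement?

3720

Fill from the cheapest supplier first.
Option 4 at 40: take all 24 kWh — 25 still needed.
Option 19 (60): use full 11 — 14 kWh to go.
Option 10 (150): take the remaining 14 — done.
Cost = 24×40 + 11×60 + 14×150 = 3720.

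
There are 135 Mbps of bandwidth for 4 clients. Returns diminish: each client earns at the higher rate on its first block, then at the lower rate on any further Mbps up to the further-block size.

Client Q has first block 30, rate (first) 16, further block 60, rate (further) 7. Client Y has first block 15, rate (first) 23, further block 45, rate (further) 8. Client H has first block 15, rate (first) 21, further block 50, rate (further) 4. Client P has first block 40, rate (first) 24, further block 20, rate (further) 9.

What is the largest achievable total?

2400

Order all 8 blocks by rate: Client P/T1 24 > Client Y/T1 23 > Client H/T1 21 > Client Q/T1 16 > Client P/T2 9 > Client Y/T2 8 > Client Q/T2 7 > Client H/T2 4.
Fill Client P T1 block (40 at 24) ; 95 left.
Fill Client Y T1 block (15 at 23) ; 80 left.
Client H/T1 (21): +15 ; 65 left.
Client Q/T1 (16): +30 ; 35 left.
Fill Client P T2 block (20 at 9) ; 15 left.
Client Y T2 at 8: only 15 left, fill 15.
Total = 24×40 + 23×15 + 21×15 + 16×30 + 9×20 + 8×15 = 2400.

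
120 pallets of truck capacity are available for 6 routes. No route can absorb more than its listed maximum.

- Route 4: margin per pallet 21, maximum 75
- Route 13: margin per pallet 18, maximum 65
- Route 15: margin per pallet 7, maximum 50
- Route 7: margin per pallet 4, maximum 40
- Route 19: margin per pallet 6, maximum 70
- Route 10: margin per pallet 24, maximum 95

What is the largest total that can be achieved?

Order the routes by margin per pallet: Route 10 24 > Route 4 21 > Route 13 18 > Route 15 7 > Route 19 6 > Route 7 4.
Route 10: +95 to 95 (cap) → 25 left.
Route 4: +25 (room for 75) → 25. Pool exhausted.
Total = 21×25 + 24×95 = 2805.

2805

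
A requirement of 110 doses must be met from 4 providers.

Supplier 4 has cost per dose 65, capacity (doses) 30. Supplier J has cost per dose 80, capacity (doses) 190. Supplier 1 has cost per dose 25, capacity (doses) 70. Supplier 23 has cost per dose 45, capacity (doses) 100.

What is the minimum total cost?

3550

Cheapest first:
Supplier 1 at 25: take all 70 doses → 40 still needed.
Supplier 23 at 45: take 40 of its 100 → requirement met.
Supplier 4, Supplier J: unused.
Cost = 70×25 + 40×45 = 3550.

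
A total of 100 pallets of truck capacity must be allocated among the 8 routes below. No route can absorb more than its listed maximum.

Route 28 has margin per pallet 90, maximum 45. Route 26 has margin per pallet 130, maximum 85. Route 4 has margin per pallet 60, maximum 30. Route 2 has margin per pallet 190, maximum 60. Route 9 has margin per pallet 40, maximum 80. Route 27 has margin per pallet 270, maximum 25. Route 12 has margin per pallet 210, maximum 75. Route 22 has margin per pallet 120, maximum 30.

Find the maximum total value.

Highest margin per pallet first: Route 27 270 > Route 12 210 > Route 2 190 > Route 26 130 > Route 22 120 > Route 28 90 > Route 4 60 > Route 9 40.
Route 27: +25 to 25 (cap) — 75 left.
Route 12: +75 to 75 (cap) — 0 left.
Total = 270×25 + 210×75 = 22500.

22500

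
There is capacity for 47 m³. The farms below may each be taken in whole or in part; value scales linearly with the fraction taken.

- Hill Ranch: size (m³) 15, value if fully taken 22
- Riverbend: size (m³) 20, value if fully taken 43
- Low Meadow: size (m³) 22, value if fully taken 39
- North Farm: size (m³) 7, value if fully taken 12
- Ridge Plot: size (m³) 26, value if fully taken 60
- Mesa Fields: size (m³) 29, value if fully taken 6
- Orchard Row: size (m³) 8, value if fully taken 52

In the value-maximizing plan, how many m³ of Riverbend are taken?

Rank by value-to-size ratio: Orchard Row 52/8≈6.5, Ridge Plot 60/26≈2.31, Riverbend 43/20≈2.15, Low Meadow 39/22≈1.77, North Farm 12/7≈1.71, Hill Ranch 22/15≈1.47, Mesa Fields 6/29≈0.207.
Orchard Row: take in full, 8 m³ for value 52 ; 39 left.
Take all of Ridge Plot (26 m³, value 60) ; 13 m³ left.
Fill the last 13 m³ with part of Riverbend: 13/20 of it earns 27.95.

13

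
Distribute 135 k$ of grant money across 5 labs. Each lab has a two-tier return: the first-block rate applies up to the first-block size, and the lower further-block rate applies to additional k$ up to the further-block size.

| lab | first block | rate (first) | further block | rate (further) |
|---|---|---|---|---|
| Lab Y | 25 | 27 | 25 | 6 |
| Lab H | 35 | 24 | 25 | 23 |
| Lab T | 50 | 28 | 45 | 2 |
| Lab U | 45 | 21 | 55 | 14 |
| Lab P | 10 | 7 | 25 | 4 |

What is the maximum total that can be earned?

Treat each block as its own option and order by rate: Lab T/first 28 > Lab Y/first 27 > Lab H/first 24 > Lab H/second 23 > Lab U/first 21 > Lab U/second 14 > Lab P/first 7 > Lab Y/second 6 > Lab P/second 4 > Lab T/second 2.
Lab T/first (28): +50 → 85 left.
Fill Lab Y first block (25 at 27) → 60 left.
Lab H/first (24): +35 → 25 left.
Lab H second at 23: fill all 25 → 0 left.
Total = 28×50 + 27×25 + 24×35 + 23×25 = 3490.

3490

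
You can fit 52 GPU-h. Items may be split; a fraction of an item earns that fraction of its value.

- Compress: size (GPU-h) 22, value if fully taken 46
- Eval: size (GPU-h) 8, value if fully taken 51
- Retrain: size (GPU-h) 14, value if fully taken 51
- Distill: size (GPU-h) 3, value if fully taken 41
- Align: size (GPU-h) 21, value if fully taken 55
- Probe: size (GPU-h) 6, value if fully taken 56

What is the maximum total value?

Best value per unit of size first: Distill 41/3≈13.7, Probe 56/6≈9.33, Eval 51/8≈6.38, Retrain 51/14≈3.64, Align 55/21≈2.62, Compress 46/22≈2.09.
All 3 GPU-h of Distill fit (value 41) → 49 remain.
Probe: take in full, 6 GPU-h for value 56 → 43 left.
Take all of Eval (8 GPU-h, value 51) → 35 GPU-h left.
Take all of Retrain (14 GPU-h, value 51) → 21 GPU-h left.
All 21 GPU-h of Align fit (value 55) → 0 remain.
Total value = 254.

254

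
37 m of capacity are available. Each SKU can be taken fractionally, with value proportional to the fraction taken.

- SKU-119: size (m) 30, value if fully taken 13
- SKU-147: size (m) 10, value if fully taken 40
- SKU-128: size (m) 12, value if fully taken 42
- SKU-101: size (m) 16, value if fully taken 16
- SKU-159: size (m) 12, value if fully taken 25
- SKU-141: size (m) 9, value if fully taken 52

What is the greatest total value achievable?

146.5

Sort by value density: SKU-141 52/9≈5.78, SKU-147 40/10≈4, SKU-128 42/12≈3.5, SKU-159 25/12≈2.08, SKU-101 16/16≈1, SKU-119 13/30≈0.433.
SKU-141: take in full, 9 m for value 52 → 28 left.
All 10 m of SKU-147 fit (value 40) → 18 remain.
Take all of SKU-128 (12 m, value 42) → 6 m left.
6 m left: a 6/12 share of SKU-159 gives 25×6/12 = 12.5.
Total value = 146.5.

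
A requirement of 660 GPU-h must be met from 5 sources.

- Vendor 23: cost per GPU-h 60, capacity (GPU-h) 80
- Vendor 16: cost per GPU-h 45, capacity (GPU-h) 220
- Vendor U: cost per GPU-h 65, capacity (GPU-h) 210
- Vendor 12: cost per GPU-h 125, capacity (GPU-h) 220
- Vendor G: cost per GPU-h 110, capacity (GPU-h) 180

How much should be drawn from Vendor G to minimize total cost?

150

Fill from the cheapest source first.
Vendor 16 at 45: take all 220 GPU-h — 440 still needed.
Vendor 23 at 60: take all 80 GPU-h — 360 still needed.
Vendor U (65): use full 210 — 150 GPU-h to go.
Vendor G at 110: take 150 of its 180 — requirement met.
Vendor 12: unused.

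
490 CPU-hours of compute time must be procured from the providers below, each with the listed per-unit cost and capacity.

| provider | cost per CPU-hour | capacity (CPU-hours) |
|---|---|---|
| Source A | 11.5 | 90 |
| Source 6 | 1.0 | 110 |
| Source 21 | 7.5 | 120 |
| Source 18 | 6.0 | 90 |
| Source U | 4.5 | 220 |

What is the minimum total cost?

Cheapest first:
Take 110 from Source 6 at 1.0 → need 380 more.
Take 220 from Source U at 4.5 → need 160 more.
Take 90 from Source 18 at 6.0 → need 70 more.
Source 21 (7.5): take the remaining 70 → done.
Source A: unused.
Cost = 110×1.0 + 220×4.5 + 90×6.0 + 70×7.5 = 2165.

2165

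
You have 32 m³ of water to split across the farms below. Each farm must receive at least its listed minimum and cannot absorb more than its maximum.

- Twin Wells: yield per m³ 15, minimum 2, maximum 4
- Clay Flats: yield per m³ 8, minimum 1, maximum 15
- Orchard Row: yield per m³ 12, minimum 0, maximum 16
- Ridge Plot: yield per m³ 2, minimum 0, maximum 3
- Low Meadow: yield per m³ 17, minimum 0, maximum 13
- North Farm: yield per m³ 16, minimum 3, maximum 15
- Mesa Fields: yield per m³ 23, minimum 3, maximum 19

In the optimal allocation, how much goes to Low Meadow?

7

Meeting every minimum uses 2+1+0+0+0+3+3 = 9 m³, leaving 23.
Order the farms by yield per m³: Mesa Fields 23 > Low Meadow 17 > North Farm 16 > Twin Wells 15 > Orchard Row 12 > Clay Flats 8 > Ridge Plot 2.
Give Mesa Fields 16 more to hit its cap of 19 → 7 left.
Low Meadow: +7 (room for 13) → 7. Pool exhausted.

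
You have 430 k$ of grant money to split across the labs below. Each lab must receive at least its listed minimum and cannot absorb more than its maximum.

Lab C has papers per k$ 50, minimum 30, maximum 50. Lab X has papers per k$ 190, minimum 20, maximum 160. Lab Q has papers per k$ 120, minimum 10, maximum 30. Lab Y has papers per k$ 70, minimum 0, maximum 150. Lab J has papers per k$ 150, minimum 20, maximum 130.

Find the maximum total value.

60600

Meeting every minimum uses 30+20+10+0+20 = 80 k$, leaving 350.
Highest papers per k$ first: Lab X 190 > Lab J 150 > Lab Q 120 > Lab Y 70 > Lab C 50.
Give Lab X 140 more to hit its cap of 160 ; 210 left.
Lab J takes 110 more to reach its cap of 130 ; 100 left.
Lab Q takes 20 more to reach its cap of 30 ; 80 left.
Lab Y has room for 150 more but only 80 remain, so it gets 80.
Total = 50×30 + 190×160 + 120×30 + 70×80 + 150×130 = 60600.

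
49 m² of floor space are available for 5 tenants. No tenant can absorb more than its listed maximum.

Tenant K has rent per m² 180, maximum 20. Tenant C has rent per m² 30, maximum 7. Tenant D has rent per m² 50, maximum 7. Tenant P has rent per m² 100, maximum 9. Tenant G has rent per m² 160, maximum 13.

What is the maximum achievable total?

6930

Rank by rent per m²: Tenant K 180 > Tenant G 160 > Tenant P 100 > Tenant D 50 > Tenant C 30.
Tenant K takes 20 to reach its cap of 20 ; 29 left.
Give Tenant G 13 to hit its cap of 13 ; 16 left.
Tenant P: +9 to 9 (cap) ; 7 left.
Tenant D: +7 to 7 (cap) ; 0 left.
Total = 180×20 + 50×7 + 100×9 + 160×13 = 6930.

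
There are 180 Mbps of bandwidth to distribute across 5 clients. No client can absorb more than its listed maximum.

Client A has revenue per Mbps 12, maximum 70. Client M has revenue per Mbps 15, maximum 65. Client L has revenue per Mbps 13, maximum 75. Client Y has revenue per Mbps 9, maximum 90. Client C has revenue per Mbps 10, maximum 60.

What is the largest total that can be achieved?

2430

Rank by revenue per Mbps: Client M 15 > Client L 13 > Client A 12 > Client C 10 > Client Y 9.
Client M: +65 to 65 (cap) → 115 left.
Client L: +75 to 75 (cap) → 40 left.
Only 40 left; Client A takes them to reach 40.
Total = 12×40 + 15×65 + 13×75 = 2430.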